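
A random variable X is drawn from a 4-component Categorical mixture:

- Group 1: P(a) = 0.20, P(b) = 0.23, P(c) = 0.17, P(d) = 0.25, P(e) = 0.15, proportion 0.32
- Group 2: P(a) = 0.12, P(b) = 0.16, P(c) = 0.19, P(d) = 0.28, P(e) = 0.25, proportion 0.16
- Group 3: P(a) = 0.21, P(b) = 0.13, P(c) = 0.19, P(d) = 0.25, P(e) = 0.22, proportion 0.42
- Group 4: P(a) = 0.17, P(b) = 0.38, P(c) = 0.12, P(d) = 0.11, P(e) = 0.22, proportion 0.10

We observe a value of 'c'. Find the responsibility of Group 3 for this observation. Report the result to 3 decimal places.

0.452

The responsibility of component k is π_k f_k(x) divided by Σ_j π_j f_j(x).
Evaluate each component's likelihood at the observed value:
  f_1 = 0.17
  f_2 = 0.19
  f_3 = 0.19
  f_4 = 0.12
Prior × likelihood for each component:
  π_1·f_1 = 0.32 × 0.17 = 0.0544
  π_2·f_2 = 0.16 × 0.19 = 0.0304
  π_3·f_3 = 0.42 × 0.19 = 0.0798
  π_4·f_4 = 0.10 × 0.12 = 0.012
Marginal: 0.0544 + 0.0304 + 0.0798 + 0.012 = 0.1766
P(Group 3 | x) = 0.0798 / 0.1766 ≈ 0.452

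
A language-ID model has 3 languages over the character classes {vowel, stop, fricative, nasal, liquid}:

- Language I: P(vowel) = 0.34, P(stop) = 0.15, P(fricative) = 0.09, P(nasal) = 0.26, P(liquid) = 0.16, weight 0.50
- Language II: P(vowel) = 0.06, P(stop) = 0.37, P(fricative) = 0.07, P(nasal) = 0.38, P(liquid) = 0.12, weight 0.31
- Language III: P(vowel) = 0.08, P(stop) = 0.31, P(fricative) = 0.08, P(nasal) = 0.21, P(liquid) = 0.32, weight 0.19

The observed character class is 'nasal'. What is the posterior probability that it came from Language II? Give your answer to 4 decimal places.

0.4095

Posterior ∝ prior × likelihood, so P(k | x) ∝ w_k f_k(x); normalise over all components.
Evaluate each component's likelihood at the observed value:
  f_I = P(nasal | comp) = 0.26
  f_II = P(nasal | comp) = 0.38
  f_III = P(nasal | comp) = 0.21
Prior × likelihood for each component:
  w_I·f_I = 0.50 × 0.26 = 0.13
  w_II·f_II = 0.31 × 0.38 = 0.1178
  w_III·f_III = 0.19 × 0.21 = 0.0399
Normaliser: 0.13 + 0.1178 + 0.0399 = 0.2877
P(Language II | x) ≈ 0.4095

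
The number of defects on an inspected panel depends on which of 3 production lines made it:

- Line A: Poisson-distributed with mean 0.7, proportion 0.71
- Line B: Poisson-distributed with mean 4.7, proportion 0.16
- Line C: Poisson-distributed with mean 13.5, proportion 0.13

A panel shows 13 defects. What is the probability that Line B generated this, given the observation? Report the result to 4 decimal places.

0.0089

The responsibility of component k is π_k f_k(x) divided by Σ_j π_j f_j(x).
Component likelihoods at x = 13 defects:
  f_A = 7.72659e-13
  f_B = 0.000797642
  f_C = 0.108914
Multiply by the mixture weights:
  π_A·f_A = 0.71 × 7.72659e-13 = 5.48588e-13
  π_B·f_B = 0.16 × 0.000797642 = 0.000127623
  π_C·f_C = 0.13 × 0.108914 = 0.0141588
Normaliser: 5.48588e-13 + 0.000127623 + 0.0141588 = 0.0142864
P(Line B | data) ≈ 0.0089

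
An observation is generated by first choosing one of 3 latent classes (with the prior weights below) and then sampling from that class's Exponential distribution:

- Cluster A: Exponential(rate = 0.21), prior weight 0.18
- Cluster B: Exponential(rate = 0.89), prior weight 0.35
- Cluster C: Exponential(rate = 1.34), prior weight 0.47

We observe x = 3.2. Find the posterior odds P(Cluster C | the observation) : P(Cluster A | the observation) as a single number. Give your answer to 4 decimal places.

Only the two components matter; the odds are (P(Z=i) f_i(x)) / (P(Z=j) f_j(x)).
Exponential densities:
  p_A = 0.107244
  p_B = 0.0515845
  p_C = 0.0184014
Posterior odds = (P(Z=C)·p_C) / (P(Z=A)·p_A) = (0.47·0.0184014) / (0.18·0.107244) = 0.00864864 / 0.0193039 ≈ 0.4480

0.4480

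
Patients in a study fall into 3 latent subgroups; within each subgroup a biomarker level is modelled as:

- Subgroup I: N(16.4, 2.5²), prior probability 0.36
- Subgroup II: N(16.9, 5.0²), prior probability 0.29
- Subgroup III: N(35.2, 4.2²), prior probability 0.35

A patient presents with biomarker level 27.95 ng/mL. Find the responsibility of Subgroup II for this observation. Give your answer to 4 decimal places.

0.2117

By Bayes' theorem, P(k | x) = π_k f_k(x) / Σ_j π_j f_j(x).
Normal densities:
  p_I = 3.69907e-06
  p_II = 0.00694019
  p_III = 0.0214102
Unnormalised posteriors:
  π_I·p_I = 0.36 × 3.69907e-06 = 1.33167e-06
  π_II·p_II = 0.29 × 0.00694019 = 0.00201265
  π_III·p_III = 0.35 × 0.0214102 = 0.00749355
Denominator: 1.33167e-06 + 0.00201265 + 0.00749355 = 0.00950754
P(Subgroup II | x) ≈ 0.2117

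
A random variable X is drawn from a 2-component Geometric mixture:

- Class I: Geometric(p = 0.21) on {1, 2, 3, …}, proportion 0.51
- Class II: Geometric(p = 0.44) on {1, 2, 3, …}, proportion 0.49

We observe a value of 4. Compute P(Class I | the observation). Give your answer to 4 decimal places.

The responsibility of component k is w_k f_k(x) divided by Σ_j w_j f_j(x).
Geometric probabilities:
  L_I = 0.103538
  L_II = 0.077271
Prior × likelihood for each component:
  w_I·L_I = 0.51 × 0.103538 = 0.0528045
  w_II·L_II = 0.49 × 0.077271 = 0.0378628
Sum: 0.0528045 + 0.0378628 = 0.0906673
Responsibility of Class I: 0.0528045 / 0.0906673 ≈ 0.5824

0.5824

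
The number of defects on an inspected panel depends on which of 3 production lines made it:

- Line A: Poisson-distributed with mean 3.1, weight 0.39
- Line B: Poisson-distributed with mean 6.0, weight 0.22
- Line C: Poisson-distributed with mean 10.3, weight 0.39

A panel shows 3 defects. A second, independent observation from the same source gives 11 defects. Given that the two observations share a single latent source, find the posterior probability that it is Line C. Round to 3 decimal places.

The responsibility of component k is P(Z=k) f_k(x) divided by Σ_j P(Z=j) f_j(x).
Since both observations come from the same component, the likelihood for component k is f_k(x₁)·f_k(x₂).
  L_A = [e^(−3.1)·3.1^3/3! = 0.223677] × [0.000286754] = 6.41403e-05
  L_B = [e^(−6.0)·6.0^3/3! = 0.0892351] × [0.022529] = 0.00201037
  L_C = [e^(−10.3)·10.3^3/3! = 0.0061253] × [0.116633] = 0.000714411
Weight by the priors:
  P(Z=A)·L_A = 0.39 × 6.41403e-05 = 2.50147e-05
  P(Z=B)·L_B = 0.22 × 0.00201037 = 0.000442282
  P(Z=C)·L_C = 0.39 × 0.000714411 = 0.00027862
Sum: 2.50147e-05 + 0.000442282 + 0.00027862 = 0.000745917
P(Line C | x) = 0.00027862 / 0.000745917 ≈ 0.374

0.374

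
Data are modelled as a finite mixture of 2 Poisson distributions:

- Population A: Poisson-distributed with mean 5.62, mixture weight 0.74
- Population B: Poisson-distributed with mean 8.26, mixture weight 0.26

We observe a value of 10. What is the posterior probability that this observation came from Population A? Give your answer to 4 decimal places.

0.4589

Apply Bayes' rule: the posterior for each component is proportional to its prior times its likelihood at x.
Component likelihoods at x = 10:
  f_A = e^(−5.62)·5.62^10/10! = 0.0313953
  f_B = e^(−8.26)·8.26^10/10! = 0.105382
Multiply by the mixture weights:
  π_A·f_A = 0.74 × 0.0313953 = 0.0232325
  π_B·f_B = 0.26 × 0.105382 = 0.0273992
Denominator: 0.0232325 + 0.0273992 = 0.0506318
P(Population A | 10) = 0.0232325 / 0.0506318 ≈ 0.4589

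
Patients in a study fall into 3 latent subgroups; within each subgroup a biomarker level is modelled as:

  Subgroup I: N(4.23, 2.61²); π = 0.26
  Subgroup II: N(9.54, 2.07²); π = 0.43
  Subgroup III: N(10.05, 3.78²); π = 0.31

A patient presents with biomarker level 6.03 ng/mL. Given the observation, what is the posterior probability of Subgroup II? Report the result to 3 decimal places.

The responsibility of component k is π_k f_k(x) divided by Σ_j π_j f_j(x).
Normal densities:
  p_I = (1/(2.61·√(2π)))·exp(−(6.03−4.23)²/(2·2.61²)) = 0.152851·exp(-0.23781) = 0.120501
  p_II = (1/(2.07·√(2π)))·exp(−(6.03−9.54)²/(2·2.07²)) = 0.192726·exp(-1.43762) = 0.045771
  p_III = (1/(3.78·√(2π)))·exp(−(6.03−10.05)²/(2·3.78²)) = 0.105540·exp(-0.56551) = 0.0599544
Multiply by the mixture weights:
  π_I·p_I = 0.26 × 0.120501 = 0.0313301
  π_II·p_II = 0.43 × 0.045771 = 0.0196815
  π_III·p_III = 0.31 × 0.0599544 = 0.0185859
Marginal: 0.0313301 + 0.0196815 + 0.0185859 = 0.0695975
Responsibility of Subgroup II: 0.0196815 / 0.0695975 ≈ 0.283

0.283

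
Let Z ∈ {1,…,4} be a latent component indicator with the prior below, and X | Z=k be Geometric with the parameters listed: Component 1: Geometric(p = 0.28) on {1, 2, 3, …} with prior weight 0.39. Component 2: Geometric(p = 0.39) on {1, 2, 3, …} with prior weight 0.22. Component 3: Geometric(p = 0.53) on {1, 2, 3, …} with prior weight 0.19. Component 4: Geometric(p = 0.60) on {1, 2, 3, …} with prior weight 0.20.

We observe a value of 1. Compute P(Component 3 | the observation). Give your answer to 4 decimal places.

0.2422

By Bayes' theorem, P(k | x) = π_k f_k(x) / Σ_j π_j f_j(x).
Evaluate each component's likelihood at the observed value:
  f_1 = 0.28·(1−0.28)^0 = 0.28·1 = 0.28
  f_2 = 0.39·(1−0.39)^0 = 0.39·1 = 0.39
  f_3 = 0.53·(1−0.53)^0 = 0.53·1 = 0.53
  f_4 = 0.60·(1−0.60)^0 = 0.60·1 = 0.6
Prior × likelihood for each component:
  π_1·f_1 = 0.39 × 0.28 = 0.1092
  π_2·f_2 = 0.22 × 0.39 = 0.0858
  π_3·f_3 = 0.19 × 0.53 = 0.1007
  π_4·f_4 = 0.20 × 0.6 = 0.12
Denominator: 0.1092 + 0.0858 + 0.1007 + 0.12 = 0.4157
So the posterior for Component 3 is 0.1007 / 0.4157 ≈ 0.2422.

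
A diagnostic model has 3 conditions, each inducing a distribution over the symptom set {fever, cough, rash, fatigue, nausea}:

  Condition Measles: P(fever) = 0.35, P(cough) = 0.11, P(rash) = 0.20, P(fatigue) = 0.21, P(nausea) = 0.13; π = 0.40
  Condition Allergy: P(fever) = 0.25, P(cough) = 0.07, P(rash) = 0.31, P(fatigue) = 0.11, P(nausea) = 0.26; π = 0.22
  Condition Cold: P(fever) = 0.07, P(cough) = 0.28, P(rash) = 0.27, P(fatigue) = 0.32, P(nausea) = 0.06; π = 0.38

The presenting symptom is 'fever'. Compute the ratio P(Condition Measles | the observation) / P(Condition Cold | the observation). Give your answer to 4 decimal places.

The posterior odds equal the prior odds times the likelihood ratio: (w_i/w_j)·(f_i(x)/f_j(x)).
Categorical probabilities:
  p_Measles = 0.35
  p_Allergy = 0.25
  p_Cold = 0.07
Odds = (0.40/0.38) × (0.35/0.07) = 1.05263 × 5 ≈ 5.2632

5.2632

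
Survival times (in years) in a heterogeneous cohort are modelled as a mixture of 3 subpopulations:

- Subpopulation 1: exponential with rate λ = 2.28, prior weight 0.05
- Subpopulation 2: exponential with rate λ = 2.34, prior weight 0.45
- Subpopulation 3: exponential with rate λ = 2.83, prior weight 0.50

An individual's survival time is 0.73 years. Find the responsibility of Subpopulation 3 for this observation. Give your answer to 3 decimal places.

By Bayes' theorem, P(k | x) = π_k f_k(x) / Σ_j π_j f_j(x).
Exponential densities:
  L_1 = 2.28·e^(−2.28·0.73) = 2.28·e^(−1.6644) = 0.431614
  L_2 = 2.34·e^(−2.34·0.73) = 2.34·e^(−1.7082) = 0.423988
  L_3 = 2.83·e^(−2.83·0.73) = 2.83·e^(−2.0659) = 0.358573
Weight by the priors:
  π_1·L_1 = 0.05 × 0.431614 = 0.0215807
  π_2·L_2 = 0.45 × 0.423988 = 0.190795
  π_3·L_3 = 0.50 × 0.358573 = 0.179286
Evidence: 0.0215807 + 0.190795 + 0.179286 = 0.391662
P(Subpopulation 3 | 0.73 years) ≈ 0.458

0.458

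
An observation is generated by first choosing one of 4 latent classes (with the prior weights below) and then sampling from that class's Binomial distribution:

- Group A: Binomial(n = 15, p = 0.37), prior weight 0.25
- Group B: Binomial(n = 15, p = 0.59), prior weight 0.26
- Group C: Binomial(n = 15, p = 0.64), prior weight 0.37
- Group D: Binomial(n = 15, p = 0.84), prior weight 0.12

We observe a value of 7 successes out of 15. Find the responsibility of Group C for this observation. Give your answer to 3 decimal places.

0.293

The responsibility of component k is w_k f_k(x) divided by Σ_j w_j f_j(x).
Component likelihoods at x = 7 successes out of 15:
  L_A = C(15,7)·0.37^7·0.63^8 = 6435·0.000949319·0.0248156 = 0.151595
  L_B = C(15,7)·0.59^7·0.41^8 = 6435·0.0248865·0.000798493 = 0.127874
  L_C = C(15,7)·0.64^7·0.36^8 = 6435·0.0439805·0.000282111 = 0.0798414
  L_D = C(15,7)·0.84^7·0.16^8 = 6435·0.29509·4.29497e-07 = 0.000815574
Multiply by the mixture weights:
  w_A·L_A = 0.25 × 0.151595 = 0.0378988
  w_B·L_B = 0.26 × 0.127874 = 0.0332473
  w_C·L_C = 0.37 × 0.0798414 = 0.0295413
  w_D·L_D = 0.12 × 0.000815574 = 9.78689e-05
Evidence: 0.0378988 + 0.0332473 + 0.0295413 + 9.78689e-05 = 0.100785
Responsibility of Group C: 0.0295413 / 0.100785 ≈ 0.293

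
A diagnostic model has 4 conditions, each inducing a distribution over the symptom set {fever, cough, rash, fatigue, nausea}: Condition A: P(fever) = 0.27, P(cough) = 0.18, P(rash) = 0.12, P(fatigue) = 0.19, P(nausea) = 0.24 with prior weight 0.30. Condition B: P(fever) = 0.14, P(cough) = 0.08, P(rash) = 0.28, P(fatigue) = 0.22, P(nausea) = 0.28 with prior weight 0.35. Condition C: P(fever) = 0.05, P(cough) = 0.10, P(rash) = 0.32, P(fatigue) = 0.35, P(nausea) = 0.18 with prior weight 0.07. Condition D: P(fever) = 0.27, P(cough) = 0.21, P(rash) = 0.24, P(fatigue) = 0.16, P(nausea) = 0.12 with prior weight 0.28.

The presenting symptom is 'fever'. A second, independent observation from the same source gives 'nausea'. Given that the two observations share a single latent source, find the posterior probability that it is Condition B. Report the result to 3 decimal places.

P(component k | x) = P(Z=k)·f_k(x) / marginal(x), where marginal(x) = Σ_j P(Z=j)·f_j(x).
Since both observations come from the same component, the likelihood for component k is f_k(x₁)·f_k(x₂).
  f_A = [P(fever | comp) = 0.27] × [0.24] = 0.0648
  f_B = [P(fever | comp) = 0.14] × [0.28] = 0.0392
  f_C = [P(fever | comp) = 0.05] × [0.18] = 0.009
  f_D = [P(fever | comp) = 0.27] × [0.12] = 0.0324
Prior × likelihood for each component:
  P(Z=A)·f_A = 0.30 × 0.0648 = 0.01944
  P(Z=B)·f_B = 0.35 × 0.0392 = 0.01372
  P(Z=C)·f_C = 0.07 × 0.009 = 0.00063
  P(Z=D)·f_D = 0.28 × 0.0324 = 0.009072
Denominator: 0.01944 + 0.01372 + 0.00063 + 0.009072 = 0.042862
P(Condition B | x) = 0.01372 / 0.042862 ≈ 0.320

0.320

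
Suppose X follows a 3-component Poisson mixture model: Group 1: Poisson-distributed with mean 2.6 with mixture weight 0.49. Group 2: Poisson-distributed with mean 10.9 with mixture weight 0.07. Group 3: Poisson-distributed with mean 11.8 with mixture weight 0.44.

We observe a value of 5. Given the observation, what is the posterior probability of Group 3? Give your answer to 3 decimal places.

0.143

P(component k | x) = π_k·f_k(x) / marginal(x), where marginal(x) = Σ_j π_j·f_j(x).
Evaluate each component's likelihood at the observed value:
  L_1 = 0.0735394
  L_2 = 0.0236669
  L_3 = 0.0143072
Multiply by the mixture weights:
  π_1·L_1 = 0.49 × 0.0735394 = 0.0360343
  π_2·L_2 = 0.07 × 0.0236669 = 0.00165668
  π_3·L_3 = 0.44 × 0.0143072 = 0.00629516
Normaliser: 0.0360343 + 0.00165668 + 0.00629516 = 0.0439861
Responsibility of Group 3: 0.00629516 / 0.0439861 ≈ 0.143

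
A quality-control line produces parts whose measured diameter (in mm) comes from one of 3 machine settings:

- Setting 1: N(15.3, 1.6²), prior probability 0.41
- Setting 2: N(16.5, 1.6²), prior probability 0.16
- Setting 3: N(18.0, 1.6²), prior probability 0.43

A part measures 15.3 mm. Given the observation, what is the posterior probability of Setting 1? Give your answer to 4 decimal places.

Posterior ∝ prior × likelihood, so P(k | x) ∝ π_k f_k(x); normalise over all components.
Evaluate each component's likelihood at the observed value:
  f_1 = (1/(1.6·√(2π)))·exp(−(15.3−15.3)²/(2·1.6²)) = 0.249339·exp(-0.00000) = 0.249339
  f_2 = (1/(1.6·√(2π)))·exp(−(15.3−16.5)²/(2·1.6²)) = 0.249339·exp(-0.28125) = 0.188211
  f_3 = (1/(1.6·√(2π)))·exp(−(15.3−18.0)²/(2·1.6²)) = 0.249339·exp(-1.42383) = 0.0600384
Unnormalised posteriors:
  π_1·f_1 = 0.41 × 0.249339 = 0.102229
  π_2·f_2 = 0.16 × 0.188211 = 0.0301137
  π_3·f_3 = 0.43 × 0.0600384 = 0.0258165
Denominator: 0.102229 + 0.0301137 + 0.0258165 = 0.158159
Responsibility of Setting 1: 0.102229 / 0.158159 ≈ 0.6464

0.6464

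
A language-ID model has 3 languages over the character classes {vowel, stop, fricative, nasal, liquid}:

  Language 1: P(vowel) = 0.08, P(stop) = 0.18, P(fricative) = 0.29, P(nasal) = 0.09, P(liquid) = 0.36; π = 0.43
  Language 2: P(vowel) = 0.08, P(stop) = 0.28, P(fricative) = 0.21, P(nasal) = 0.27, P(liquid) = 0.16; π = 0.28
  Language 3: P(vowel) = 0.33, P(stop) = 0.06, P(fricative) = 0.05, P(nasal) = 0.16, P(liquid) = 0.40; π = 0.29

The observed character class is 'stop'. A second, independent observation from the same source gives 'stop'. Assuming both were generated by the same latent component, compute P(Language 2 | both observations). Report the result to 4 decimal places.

The responsibility of component k is π_k f_k(x) divided by Σ_j π_j f_j(x).
Since both observations come from the same component, the likelihood for component k is f_k(x₁)·f_k(x₂).
  p_1 = [0.18] × [0.18] = 0.0324
  p_2 = [0.28] × [0.28] = 0.0784
  p_3 = [0.06] × [0.06] = 0.0036
Unnormalised posteriors:
  π_1·p_1 = 0.43 × 0.0324 = 0.013932
  π_2·p_2 = 0.28 × 0.0784 = 0.021952
  π_3·p_3 = 0.29 × 0.0036 = 0.001044
Denominator: 0.013932 + 0.021952 + 0.001044 = 0.036928
P(Language 2 | x₁, x₂) = 0.021952 / 0.036928 ≈ 0.5945

0.5945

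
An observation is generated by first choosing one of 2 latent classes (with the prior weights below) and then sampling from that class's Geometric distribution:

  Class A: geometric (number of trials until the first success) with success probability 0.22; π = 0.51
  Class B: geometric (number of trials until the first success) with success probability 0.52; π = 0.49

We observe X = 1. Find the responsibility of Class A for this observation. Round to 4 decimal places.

Apply Bayes' rule: the posterior for each component is proportional to its prior times its likelihood at x.
Component likelihoods at x = 1:
  p_A = 0.22
  p_B = 0.52
Weight by the priors:
  π_A·p_A = 0.51 × 0.22 = 0.1122
  π_B·p_B = 0.49 × 0.52 = 0.2548
Denominator: 0.1122 + 0.2548 = 0.367
Responsibility of Class A: 0.1122 / 0.367 ≈ 0.3057

0.3057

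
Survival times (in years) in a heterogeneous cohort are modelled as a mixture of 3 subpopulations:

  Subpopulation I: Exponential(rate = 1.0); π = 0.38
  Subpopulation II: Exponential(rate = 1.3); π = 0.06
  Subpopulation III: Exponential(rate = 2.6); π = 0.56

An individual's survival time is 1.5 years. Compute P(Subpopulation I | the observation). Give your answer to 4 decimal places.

0.6764

By Bayes' theorem, P(k | x) = w_k f_k(x) / Σ_j w_j f_j(x).
Exponential densities:
  f_I = 0.22313
  f_II = 0.184956
  f_III = 0.052629
Unnormalised posteriors:
  w_I·f_I = 0.38 × 0.22313 = 0.0847895
  w_II·f_II = 0.06 × 0.184956 = 0.0110974
  w_III·f_III = 0.56 × 0.052629 = 0.0294722
Marginal: 0.0847895 + 0.0110974 + 0.0294722 = 0.125359
Responsibility of Subpopulation I: 0.0847895 / 0.125359 ≈ 0.6764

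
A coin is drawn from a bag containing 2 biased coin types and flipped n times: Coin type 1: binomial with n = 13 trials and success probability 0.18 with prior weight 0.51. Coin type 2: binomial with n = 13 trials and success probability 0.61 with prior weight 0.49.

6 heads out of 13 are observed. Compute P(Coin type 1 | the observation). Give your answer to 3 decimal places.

Posterior ∝ prior × likelihood, so P(k | x) ∝ w_k f_k(x); normalise over all components.
Evaluate each component's likelihood at the observed value:
  p_1 = C(13,6)·0.18^6·0.82^7 = 1716·3.40122e-05·0.249285 = 0.0145495
  p_2 = C(13,6)·0.61^6·0.39^7 = 1716·0.0515204·0.00137231 = 0.121325
Prior × likelihood for each component:
  w_1·p_1 = 0.51 × 0.0145495 = 0.00742027
  w_2·p_2 = 0.49 × 0.121325 = 0.059449
Denominator: 0.00742027 + 0.059449 = 0.0668693
P(Coin type 1 | x) ≈ 0.111

0.111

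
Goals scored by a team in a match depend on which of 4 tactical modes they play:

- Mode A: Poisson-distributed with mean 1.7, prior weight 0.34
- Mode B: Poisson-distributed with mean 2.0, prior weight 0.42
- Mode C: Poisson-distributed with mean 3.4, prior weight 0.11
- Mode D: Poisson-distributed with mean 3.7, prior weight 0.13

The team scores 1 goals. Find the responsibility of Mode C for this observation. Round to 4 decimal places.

The responsibility of component k is P(Z=k) f_k(x) divided by Σ_j P(Z=j) f_j(x).
Component likelihoods at x = 1 goals:
  p_A = e^(−1.7)·1.7^1/1! = 0.310562
  p_B = e^(−2.0)·2.0^1/1! = 0.270671
  p_C = e^(−3.4)·3.4^1/1! = 0.113469
  p_D = e^(−3.7)·3.7^1/1! = 0.091477
Weight by the priors:
  P(Z=A)·p_A = 0.34 × 0.310562 = 0.105591
  P(Z=B)·p_B = 0.42 × 0.270671 = 0.113682
  P(Z=C)·p_C = 0.11 × 0.113469 = 0.0124816
  P(Z=D)·p_D = 0.13 × 0.091477 = 0.011892
Normaliser: 0.105591 + 0.113682 + 0.0124816 + 0.011892 = 0.243646
So the posterior for Mode C is 0.0124816 / 0.243646 ≈ 0.0512.

0.0512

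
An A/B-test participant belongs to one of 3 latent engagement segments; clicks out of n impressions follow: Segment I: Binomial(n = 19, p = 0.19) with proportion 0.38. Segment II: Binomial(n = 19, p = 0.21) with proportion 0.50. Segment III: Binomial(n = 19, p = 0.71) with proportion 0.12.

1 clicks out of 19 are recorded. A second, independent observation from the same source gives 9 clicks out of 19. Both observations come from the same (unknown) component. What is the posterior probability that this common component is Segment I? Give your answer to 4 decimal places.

Posterior ∝ prior × likelihood, so P(k | x) ∝ π_k f_k(x); normalise over all components.
Since both observations come from the same component, the likelihood for component k is f_k(x₁)·f_k(x₂).
  L_I = [C(19,1)·0.19^1·0.81^18 = 19·0.19·0.0225284 = 0.0813275] × [0.00362411] = 0.00029474
  L_II = [C(19,1)·0.21^1·0.79^18 = 19·0.21·0.0143644 = 0.057314] × [0.00694725] = 0.000398175
  L_III = [C(19,1)·0.71^1·0.29^18 = 19·0.71·2.10457e-10 = 2.83907e-09] × [0.0178186] = 5.05882e-11
Prior × likelihood for each component:
  π_I·L_I = 0.38 × 0.00029474 = 0.000112001
  π_II·L_II = 0.50 × 0.000398175 = 0.000199087
  π_III·L_III = 0.12 × 5.05882e-11 = 6.07059e-12
Marginal: 0.000112001 + 0.000199087 + 6.07059e-12 = 0.000311088
So the posterior for Segment I is 0.000112001 / 0.000311088 ≈ 0.3600.

0.3600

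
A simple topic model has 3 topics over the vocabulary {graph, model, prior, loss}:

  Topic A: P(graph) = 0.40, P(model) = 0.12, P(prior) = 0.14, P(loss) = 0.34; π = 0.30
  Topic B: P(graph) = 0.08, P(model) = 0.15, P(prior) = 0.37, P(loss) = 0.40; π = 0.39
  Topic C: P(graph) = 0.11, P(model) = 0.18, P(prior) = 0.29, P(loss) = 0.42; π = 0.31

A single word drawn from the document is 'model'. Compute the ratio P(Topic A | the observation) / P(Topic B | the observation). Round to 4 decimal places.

0.6154

Posterior odds = (P(Z=i) f_i(x)) / (P(Z=j) f_j(x)); the normalising sum cancels.
Component likelihoods at x = 'model':
  f_A = P(model | comp) = 0.12
  f_B = P(model | comp) = 0.15
  f_C = P(model | comp) = 0.18
0.036 / 0.0585 ≈ 0.6154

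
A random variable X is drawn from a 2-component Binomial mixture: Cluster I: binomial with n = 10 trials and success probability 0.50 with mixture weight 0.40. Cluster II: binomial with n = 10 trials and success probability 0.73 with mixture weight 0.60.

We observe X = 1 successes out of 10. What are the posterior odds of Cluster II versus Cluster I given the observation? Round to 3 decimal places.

Since P(k|x) ∝ w_k f_k(x), the posterior odds are w_i f_i(x) / (w_j f_j(x)).
Binomial probabilities:
  L_I = C(10,1)·0.50^1·0.50^9 = 10·0.5·0.00195312 = 0.00976562
  L_II = C(10,1)·0.73^1·0.27^9 = 10·0.73·7.6256e-06 = 5.56669e-05
Odds = (0.60/0.40) × (5.56669e-05/0.00976562) = 1.5 × 0.00570029 ≈ 0.009

0.009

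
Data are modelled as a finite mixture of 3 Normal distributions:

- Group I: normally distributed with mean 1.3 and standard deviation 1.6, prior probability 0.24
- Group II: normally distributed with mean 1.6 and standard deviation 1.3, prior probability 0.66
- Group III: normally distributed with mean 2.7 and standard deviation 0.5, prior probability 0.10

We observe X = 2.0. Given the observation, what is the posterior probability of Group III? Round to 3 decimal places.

By Bayes' theorem, P(k | x) = w_k f_k(x) / Σ_j w_j f_j(x).
Normal densities:
  f_I = (1/(1.6·√(2π)))·exp(−(2.0−1.3)²/(2·1.6²)) = 0.249339·exp(-0.09570) = 0.226583
  f_II = (1/(1.3·√(2π)))·exp(−(2.0−1.6)²/(2·1.3²)) = 0.306879·exp(-0.04734) = 0.29269
  f_III = (1/(0.5·√(2π)))·exp(−(2.0−2.7)²/(2·0.5²)) = 0.797885·exp(-0.98000) = 0.299455
Unnormalised posteriors:
  w_I·f_I = 0.24 × 0.226583 = 0.0543798
  w_II·f_II = 0.66 × 0.29269 = 0.193176
  w_III·f_III = 0.10 × 0.299455 = 0.0299455
Marginal: 0.0543798 + 0.193176 + 0.0299455 = 0.277501
P(Group III | the observation) = 0.0299455 / 0.277501 ≈ 0.108

0.108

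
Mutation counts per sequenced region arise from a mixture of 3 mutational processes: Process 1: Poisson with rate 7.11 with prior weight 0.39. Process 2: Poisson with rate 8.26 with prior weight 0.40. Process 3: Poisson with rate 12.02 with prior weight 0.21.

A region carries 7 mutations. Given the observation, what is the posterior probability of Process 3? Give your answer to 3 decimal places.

0.075

By Bayes' theorem, P(k | x) = π_k f_k(x) / Σ_j π_j f_j(x).
Component likelihoods at x = 7 mutations:
  f_1 = 0.148875
  f_2 = 0.134635
  f_3 = 0.0433193
Multiply by the mixture weights:
  π_1·f_1 = 0.39 × 0.148875 = 0.0580614
  π_2·f_2 = 0.40 × 0.134635 = 0.0538539
  π_3·f_3 = 0.21 × 0.0433193 = 0.00909705
Marginal: 0.0580614 + 0.0538539 + 0.00909705 = 0.121012
Responsibility of Process 3: 0.00909705 / 0.121012 ≈ 0.075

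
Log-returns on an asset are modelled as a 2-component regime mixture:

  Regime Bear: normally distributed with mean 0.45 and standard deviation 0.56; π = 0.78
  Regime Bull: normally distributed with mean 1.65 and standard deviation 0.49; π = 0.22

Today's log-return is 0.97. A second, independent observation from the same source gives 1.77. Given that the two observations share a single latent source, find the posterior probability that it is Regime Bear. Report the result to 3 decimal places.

0.228

By Bayes' theorem, P(k | x) = π_k f_k(x) / Σ_j π_j f_j(x).
Since both observations come from the same component, the likelihood for component k is f_k(x₁)·f_k(x₂).
  p_Bear = [(1/(0.56·√(2π)))·exp(−(0.97−0.45)²/(2·0.56²)) = 0.712397·exp(-0.43112) = 0.462901] × [0.0442818] = 0.0204981
  p_Bull = [(1/(0.49·√(2π)))·exp(−(0.97−1.65)²/(2·0.49²)) = 0.814168·exp(-0.96293) = 0.310826] × [0.790115] = 0.245589
Prior × likelihood for each component:
  π_Bear·p_Bear = 0.78 × 0.0204981 = 0.0159885
  π_Bull·p_Bull = 0.22 × 0.245589 = 0.0540295
Denominator: 0.0159885 + 0.0540295 = 0.070018
P(Regime Bear | x) = 0.0159885 / 0.070018 ≈ 0.228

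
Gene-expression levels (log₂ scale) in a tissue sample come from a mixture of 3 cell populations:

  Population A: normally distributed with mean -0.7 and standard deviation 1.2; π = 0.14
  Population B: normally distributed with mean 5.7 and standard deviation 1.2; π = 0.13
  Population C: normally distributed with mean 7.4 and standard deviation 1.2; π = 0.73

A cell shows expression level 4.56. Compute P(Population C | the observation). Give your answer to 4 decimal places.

0.3489

P(component k | x) = P(Z=k)·f_k(x) / marginal(x), where marginal(x) = Σ_j P(Z=j)·f_j(x).
Evaluate each component's likelihood at the observed value:
  f_A = (1/(1.2·√(2π)))·exp(−(4.56−-0.7)²/(2·1.2²)) = 0.332452·exp(-9.60681) = 2.23638e-05
  f_B = (1/(1.2·√(2π)))·exp(−(4.56−5.7)²/(2·1.2²)) = 0.332452·exp(-0.45125) = 0.211716
  f_C = (1/(1.2·√(2π)))·exp(−(4.56−7.4)²/(2·1.2²)) = 0.332452·exp(-2.80056) = 0.0202052
Prior × likelihood for each component:
  P(Z=A)·f_A = 0.14 × 2.23638e-05 = 3.13094e-06
  P(Z=B)·f_B = 0.13 × 0.211716 = 0.0275231
  P(Z=C)·f_C = 0.73 × 0.0202052 = 0.0147498
Denominator: 3.13094e-06 + 0.0275231 + 0.0147498 = 0.042276
P(Population C | 4.56) ≈ 0.3489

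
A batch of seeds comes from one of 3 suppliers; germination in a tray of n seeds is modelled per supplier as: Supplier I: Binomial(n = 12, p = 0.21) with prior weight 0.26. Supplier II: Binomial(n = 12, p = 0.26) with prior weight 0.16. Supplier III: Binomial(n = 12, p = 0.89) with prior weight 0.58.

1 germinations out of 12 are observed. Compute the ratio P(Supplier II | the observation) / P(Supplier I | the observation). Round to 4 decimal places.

Posterior odds = (π_i f_i(x)) / (π_j f_j(x)); the normalising sum cancels.
Component likelihoods at x = 1 germinations out of 12:
  p_I = 0.188494
  p_II = 0.113685
  p_III = 3.04713e-10
Odds = (0.16/0.26) × (0.113685/0.188494) = 0.615385 × 0.603122 ≈ 0.3712

0.3712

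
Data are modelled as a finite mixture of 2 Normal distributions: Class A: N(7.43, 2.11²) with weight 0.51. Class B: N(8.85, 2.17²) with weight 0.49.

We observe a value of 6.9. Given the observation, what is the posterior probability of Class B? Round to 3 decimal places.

0.392

The responsibility of component k is π_k f_k(x) divided by Σ_j π_j f_j(x).
Component likelihoods at x = 6.9:
  L_A = 0.183201
  L_B = 0.122772
Weight by the priors:
  π_A·L_A = 0.51 × 0.183201 = 0.0934323
  π_B·L_B = 0.49 × 0.122772 = 0.0601585
Sum: 0.0934323 + 0.0601585 = 0.153591
P(Class B | x) ≈ 0.392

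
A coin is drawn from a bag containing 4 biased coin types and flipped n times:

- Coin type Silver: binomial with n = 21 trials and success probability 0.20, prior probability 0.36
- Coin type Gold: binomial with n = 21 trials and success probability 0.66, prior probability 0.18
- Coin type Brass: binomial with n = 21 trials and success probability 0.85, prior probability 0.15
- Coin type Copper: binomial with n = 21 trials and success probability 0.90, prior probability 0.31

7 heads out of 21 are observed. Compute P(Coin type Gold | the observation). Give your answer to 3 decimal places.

Posterior ∝ prior × likelihood, so P(k | x) ∝ P(Z=k) f_k(x); normalise over all components.
Evaluate each component's likelihood at the observed value:
  f_Silver = C(21,7)·0.20^7·0.80^14 = 116280·1.28e-05·0.0439805 = 0.0654598
  f_Gold = C(21,7)·0.66^7·0.34^14 = 116280·0.0545516·2.7587e-07 = 0.00174992
  f_Brass = C(21,7)·0.85^7·0.15^14 = 116280·0.320577·2.91929e-12 = 1.08822e-07
  f_Copper = C(21,7)·0.90^7·0.10^14 = 116280·0.478297·1e-14 = 5.56164e-10
Unnormalised posteriors:
  P(Z=Silver)·f_Silver = 0.36 × 0.0654598 = 0.0235655
  P(Z=Gold)·f_Gold = 0.18 × 0.00174992 = 0.000314985
  P(Z=Brass)·f_Brass = 0.15 × 1.08822e-07 = 1.63232e-08
  P(Z=Copper)·f_Copper = 0.31 × 5.56164e-10 = 1.72411e-10
Sum: 0.0235655 + 0.000314985 + 1.63232e-08 + 1.72411e-10 = 0.0238805
So the posterior for Coin type Gold is 0.000314985 / 0.0238805 ≈ 0.013.

0.013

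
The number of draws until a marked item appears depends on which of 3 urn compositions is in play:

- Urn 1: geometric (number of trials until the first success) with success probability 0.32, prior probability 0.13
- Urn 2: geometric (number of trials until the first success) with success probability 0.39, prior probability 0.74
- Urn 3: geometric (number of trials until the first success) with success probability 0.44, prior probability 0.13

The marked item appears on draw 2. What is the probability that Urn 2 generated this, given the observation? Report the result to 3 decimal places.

The responsibility of component k is π_k f_k(x) divided by Σ_j π_j f_j(x).
Component likelihoods at x = 2:
  f_1 = 0.32·(1−0.32)^1 = 0.32·0.68 = 0.2176
  f_2 = 0.39·(1−0.39)^1 = 0.39·0.61 = 0.2379
  f_3 = 0.44·(1−0.44)^1 = 0.44·0.56 = 0.2464
Multiply by the mixture weights:
  π_1·f_1 = 0.13 × 0.2176 = 0.028288
  π_2·f_2 = 0.74 × 0.2379 = 0.176046
  π_3·f_3 = 0.13 × 0.2464 = 0.032032
Marginal: 0.028288 + 0.176046 + 0.032032 = 0.236366
P(Urn 2 | x) = 0.176046 / 0.236366 ≈ 0.745

0.745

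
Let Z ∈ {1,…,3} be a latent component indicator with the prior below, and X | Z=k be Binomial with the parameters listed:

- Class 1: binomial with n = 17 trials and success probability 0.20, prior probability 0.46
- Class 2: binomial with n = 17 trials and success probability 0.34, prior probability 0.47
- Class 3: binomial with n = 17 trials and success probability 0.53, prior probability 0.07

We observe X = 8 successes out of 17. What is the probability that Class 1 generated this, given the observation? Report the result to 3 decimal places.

P(component k | x) = P(Z=k)·f_k(x) / marginal(x), where marginal(x) = Σ_j P(Z=j)·f_j(x).
Evaluate each component's likelihood at the observed value:
  p_1 = 0.00835285
  p_2 = 0.10316
  p_3 = 0.169384
Unnormalised posteriors:
  P(Z=1)·p_1 = 0.46 × 0.00835285 = 0.00384231
  P(Z=2)·p_2 = 0.47 × 0.10316 = 0.0484852
  P(Z=3)·p_3 = 0.07 × 0.169384 = 0.0118569
Denominator: 0.00384231 + 0.0484852 + 0.0118569 = 0.0641844
Responsibility of Class 1: 0.00384231 / 0.0641844 ≈ 0.060

0.060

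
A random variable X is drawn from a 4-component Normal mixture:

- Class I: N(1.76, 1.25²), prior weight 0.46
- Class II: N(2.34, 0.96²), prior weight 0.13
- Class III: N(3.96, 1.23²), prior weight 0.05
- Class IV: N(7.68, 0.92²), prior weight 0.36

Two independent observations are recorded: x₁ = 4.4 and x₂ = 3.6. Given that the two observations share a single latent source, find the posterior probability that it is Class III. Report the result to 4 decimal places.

0.6405

Apply Bayes' rule: the posterior for each component is proportional to its prior times its likelihood at x.
Since both observations come from the same component, the likelihood for component k is f_k(x₁)·f_k(x₂).
  L_I = [0.0343088] × [0.108016] = 0.0037059
  L_II = [0.0415683] × [0.175618] = 0.00730014
  L_III = [0.304241] × [0.310744] = 0.0945411
  L_IV = [0.000753377] × [2.325e-05] = 1.7516e-08
Prior × likelihood for each component:
  P(Z=I)·L_I = 0.46 × 0.0037059 = 0.00170472
  P(Z=II)·L_II = 0.13 × 0.00730014 = 0.000949018
  P(Z=III)·L_III = 0.05 × 0.0945411 = 0.00472706
  P(Z=IV)·L_IV = 0.36 × 1.7516e-08 = 6.30577e-09
Denominator: 0.00170472 + 0.000949018 + 0.00472706 + 6.30577e-09 = 0.0073808
Responsibility of Class III: 0.00472706 / 0.0073808 ≈ 0.6405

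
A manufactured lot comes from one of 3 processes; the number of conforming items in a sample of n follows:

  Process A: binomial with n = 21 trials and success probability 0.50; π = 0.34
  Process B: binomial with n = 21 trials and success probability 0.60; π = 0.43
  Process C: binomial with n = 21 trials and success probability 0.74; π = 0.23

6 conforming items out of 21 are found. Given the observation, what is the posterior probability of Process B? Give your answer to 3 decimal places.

0.117

P(component k | x) = π_k·f_k(x) / marginal(x), where marginal(x) = Σ_j π_j·f_j(x).
Evaluate each component's likelihood at the observed value:
  f_A = 0.0258751
  f_B = 0.00271844
  f_C = 1.49452e-05
Unnormalised posteriors:
  π_A·f_A = 0.34 × 0.0258751 = 0.00879753
  π_B·f_B = 0.43 × 0.00271844 = 0.00116893
  π_C·f_C = 0.23 × 1.49452e-05 = 3.4374e-06
Sum: 0.00879753 + 0.00116893 + 3.4374e-06 = 0.0099699
So the posterior for Process B is 0.00116893 / 0.0099699 ≈ 0.117.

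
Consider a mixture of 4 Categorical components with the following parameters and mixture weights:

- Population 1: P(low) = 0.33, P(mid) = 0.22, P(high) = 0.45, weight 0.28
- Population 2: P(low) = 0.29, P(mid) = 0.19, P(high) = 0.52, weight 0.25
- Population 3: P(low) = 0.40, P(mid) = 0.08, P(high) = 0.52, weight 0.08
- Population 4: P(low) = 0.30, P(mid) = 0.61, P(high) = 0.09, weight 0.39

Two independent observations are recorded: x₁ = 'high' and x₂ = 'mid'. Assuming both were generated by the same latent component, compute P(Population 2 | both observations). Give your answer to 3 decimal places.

The responsibility of component k is π_k f_k(x) divided by Σ_j π_j f_j(x).
Since both observations come from the same component, the likelihood for component k is f_k(x₁)·f_k(x₂).
  p_1 = [P(high | comp) = 0.45] × [0.22] = 0.099
  p_2 = [P(high | comp) = 0.52] × [0.19] = 0.0988
  p_3 = [P(high | comp) = 0.52] × [0.08] = 0.0416
  p_4 = [P(high | comp) = 0.09] × [0.61] = 0.0549
Weight by the priors:
  π_1·p_1 = 0.28 × 0.099 = 0.02772
  π_2·p_2 = 0.25 × 0.0988 = 0.0247
  π_3·p_3 = 0.08 × 0.0416 = 0.003328
  π_4·p_4 = 0.39 × 0.0549 = 0.021411
Sum: 0.02772 + 0.0247 + 0.003328 + 0.021411 = 0.077159
P(Population 2 | x₁, x₂) = 0.0247 / 0.077159 ≈ 0.320

0.320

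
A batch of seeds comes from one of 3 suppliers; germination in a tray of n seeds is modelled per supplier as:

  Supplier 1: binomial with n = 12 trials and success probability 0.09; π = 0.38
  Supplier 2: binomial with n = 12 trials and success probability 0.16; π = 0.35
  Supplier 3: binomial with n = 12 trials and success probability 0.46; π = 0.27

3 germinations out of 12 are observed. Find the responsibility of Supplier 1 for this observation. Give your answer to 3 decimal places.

0.228

By Bayes' theorem, P(k | x) = π_k f_k(x) / Σ_j π_j f_j(x).
Evaluate each component's likelihood at the observed value:
  p_1 = C(12,3)·0.09^3·0.91^9 = 220·0.000729·0.42793 = 0.0686314
  p_2 = C(12,3)·0.16^3·0.84^9 = 220·0.004096·0.208216 = 0.187627
  p_3 = C(12,3)·0.46^3·0.54^9 = 220·0.097336·0.00390431 = 0.0836065
Weight by the priors:
  π_1·p_1 = 0.38 × 0.0686314 = 0.0260799
  π_2·p_2 = 0.35 × 0.187627 = 0.0656696
  π_3·p_3 = 0.27 × 0.0836065 = 0.0225738
Normaliser: 0.0260799 + 0.0656696 + 0.0225738 = 0.114323
Responsibility of Supplier 1: 0.0260799 / 0.114323 ≈ 0.228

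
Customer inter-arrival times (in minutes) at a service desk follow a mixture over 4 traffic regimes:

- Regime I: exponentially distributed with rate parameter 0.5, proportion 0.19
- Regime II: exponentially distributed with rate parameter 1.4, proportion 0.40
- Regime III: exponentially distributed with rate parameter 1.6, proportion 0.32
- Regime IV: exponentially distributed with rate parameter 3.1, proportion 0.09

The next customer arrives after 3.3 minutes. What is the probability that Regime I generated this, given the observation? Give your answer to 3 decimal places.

0.692

Posterior ∝ prior × likelihood, so P(k | x) ∝ π_k f_k(x); normalise over all components.
Exponential densities:
  L_I = 0.5·e^(−0.5·3.3) = 0.5·e^(−1.6500) = 0.096025
  L_II = 1.4·e^(−1.4·3.3) = 1.4·e^(−4.6200) = 0.0137939
  L_III = 1.6·e^(−1.6·3.3) = 1.6·e^(−5.2800) = 0.00814789
  L_IV = 3.1·e^(−3.1·3.3) = 3.1·e^(−10.2300) = 0.000111822
Unnormalised posteriors:
  π_I·L_I = 0.19 × 0.096025 = 0.0182447
  π_II·L_II = 0.40 × 0.0137939 = 0.00551757
  π_III·L_III = 0.32 × 0.00814789 = 0.00260732
  π_IV·L_IV = 0.09 × 0.000111822 = 1.0064e-05
Marginal: 0.0182447 + 0.00551757 + 0.00260732 + 1.0064e-05 = 0.0263797
Responsibility of Regime I: 0.0182447 / 0.0263797 ≈ 0.692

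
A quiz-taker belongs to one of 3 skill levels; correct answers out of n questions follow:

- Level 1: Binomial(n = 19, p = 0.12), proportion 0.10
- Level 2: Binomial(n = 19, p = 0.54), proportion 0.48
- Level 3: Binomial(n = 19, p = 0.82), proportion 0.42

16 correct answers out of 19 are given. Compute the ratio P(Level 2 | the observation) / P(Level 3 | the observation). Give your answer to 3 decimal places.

0.024

Posterior odds = (π_i f_i(x)) / (π_j f_j(x)); the normalising sum cancels.
Evaluate each component's likelihood at the observed value:
  p_1 = C(19,16)·0.12^16·0.88^3 = 969·1.84884e-15·0.681472 = 1.22088e-12
  p_2 = C(19,16)·0.54^16·0.46^3 = 969·5.22757e-05·0.097336 = 0.00493057
  p_3 = C(19,16)·0.82^16·0.18^3 = 969·0.0417851·0.005832 = 0.236136
Posterior odds = (π_2·p_2) / (π_3·p_3) = (0.48·0.00493057) / (0.42·0.236136) = 0.00236668 / 0.0991773 ≈ 0.024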